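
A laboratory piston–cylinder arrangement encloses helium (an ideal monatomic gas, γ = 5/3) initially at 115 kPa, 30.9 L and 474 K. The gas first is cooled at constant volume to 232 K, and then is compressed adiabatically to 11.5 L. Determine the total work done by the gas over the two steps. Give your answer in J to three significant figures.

Step 1 (isochoric): W = 0 (constant volume).
After step 1: P = 56.29 kPa (V unchanged).
Step 2 (adiabatic): W = (P₁V₁ − P₂V₂)/(γ−1) = (1739 − 3362)/0.667 = -2433 J.
W_total = 0 − 2433 = -2433 J.

W_total ≈ -2430 J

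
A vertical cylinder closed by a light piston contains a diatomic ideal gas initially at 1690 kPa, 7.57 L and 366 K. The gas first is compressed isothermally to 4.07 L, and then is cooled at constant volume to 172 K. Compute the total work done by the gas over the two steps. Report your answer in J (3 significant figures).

W_total ≈ -7940 J

Step 1 (isothermal): W = P₁V₁ ln(V₂/V₁) = (12793) ln(4.07/7.57) = -7939 J.
Step 2 (isochoric): W = 0 (constant volume).
W_total = -7939 + 0 = -7939 J.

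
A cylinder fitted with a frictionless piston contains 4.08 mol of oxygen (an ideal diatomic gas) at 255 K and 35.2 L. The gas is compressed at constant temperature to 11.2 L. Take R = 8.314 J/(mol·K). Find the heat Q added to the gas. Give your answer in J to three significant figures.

Isothermal ⇒ ΔU = 0, so Q = W = nRT ln(V₂/V₁).
Q = (4.08)(8.314)(255) ln(11.2/35.2) = 8650 × -1.145 = -9905 J.

Q ≈ -9910 J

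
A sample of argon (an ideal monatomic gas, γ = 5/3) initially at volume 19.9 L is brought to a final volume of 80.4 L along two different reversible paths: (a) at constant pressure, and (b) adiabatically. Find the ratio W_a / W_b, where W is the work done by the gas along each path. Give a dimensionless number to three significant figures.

Path (a) isobaric: W = P₁(V₂ − V₁) → W_a/(P₁V₁) = 3.04.
Path (b) adiabatic: W = P₁V₁(1 − (V₁/V₂)^(γ−1))/(γ−1) → W_b/(P₁V₁) = 0.9087.
W_a / W_b = 3.04 / 0.9087 = 3.346.

W_a / W_b ≈ 3.35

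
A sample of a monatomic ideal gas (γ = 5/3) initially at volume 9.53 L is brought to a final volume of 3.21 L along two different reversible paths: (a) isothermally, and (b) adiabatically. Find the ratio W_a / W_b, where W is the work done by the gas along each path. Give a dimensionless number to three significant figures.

W_a / W_b ≈ 0.681

Path (a) isothermal: W = P₁V₁ ln(V₂/V₁) → W_a/(P₁V₁) = -1.088.
Path (b) adiabatic: W = P₁V₁(1 − (V₁/V₂)^(γ−1))/(γ−1) → W_b/(P₁V₁) = -1.598.
W_a / W_b = -1.088 / -1.598 = 0.6808.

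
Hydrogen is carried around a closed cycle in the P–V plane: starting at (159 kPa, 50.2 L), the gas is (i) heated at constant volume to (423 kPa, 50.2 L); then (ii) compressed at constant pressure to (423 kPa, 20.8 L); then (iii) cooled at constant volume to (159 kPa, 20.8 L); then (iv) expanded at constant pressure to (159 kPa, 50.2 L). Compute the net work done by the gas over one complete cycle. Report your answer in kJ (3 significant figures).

W_net ≈ -7.76 kJ

Constant-volume legs do no work.
W(ii) = (423)(20.8 − 50.2) = -12436 J; W(iv) = (159)(50.2 − 20.8) = 4675 J.
W_net = -12436 + 4675 = -7762 J (the counter-clockwise enclosed area).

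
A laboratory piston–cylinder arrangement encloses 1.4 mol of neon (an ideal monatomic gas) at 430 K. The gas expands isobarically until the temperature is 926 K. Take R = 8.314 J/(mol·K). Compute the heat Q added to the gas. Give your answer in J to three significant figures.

Isobaric: W = nRΔT = (1.4)(8.314)(496) = 5773 J.
ΔU = nCᵥΔT with Cᵥ = 3R/2: ΔU = (1.4)(12.47)(496) = 8660 J.
Q = ΔU + W = 8660 + 5773 = 14433 J.

Q ≈ 14400 J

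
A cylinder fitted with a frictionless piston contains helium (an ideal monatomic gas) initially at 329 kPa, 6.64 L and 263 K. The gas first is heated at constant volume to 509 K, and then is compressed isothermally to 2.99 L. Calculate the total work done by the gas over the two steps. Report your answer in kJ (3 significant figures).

W_total ≈ -3.37 kJ

Step 1 (isochoric): W = 0 (constant volume).
After step 1: P = 636.7 kPa (V unchanged).
Step 2 (isothermal): W = P₁V₁ ln(V₂/V₁) = (4228) ln(2.99/6.64) = -3373 J.
W_total = 0 − 3373 = -3373 J.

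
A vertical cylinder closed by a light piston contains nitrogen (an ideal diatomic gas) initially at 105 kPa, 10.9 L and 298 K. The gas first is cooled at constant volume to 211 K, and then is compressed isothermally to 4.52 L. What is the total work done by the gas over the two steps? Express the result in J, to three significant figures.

W_total ≈ -713 J

Step 1 (isochoric): W = 0 (constant volume).
After step 1: P = 74.35 kPa (V unchanged).
Step 2 (isothermal): W = P₁V₁ ln(V₂/V₁) = (810.4) ln(4.52/10.9) = -713.3 J.
W_total = 0 − 713.3 = -713.3 J.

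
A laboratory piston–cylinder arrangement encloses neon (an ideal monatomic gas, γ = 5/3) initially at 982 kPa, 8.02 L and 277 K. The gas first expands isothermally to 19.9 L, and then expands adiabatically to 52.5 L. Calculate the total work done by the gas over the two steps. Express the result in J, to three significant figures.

Step 1 (isothermal): W = P₁V₁ ln(V₂/V₁) = (7876) ln(19.9/8.02) = 7157 J.
After step 1: P = 395.8 kPa, V = 19.9 L, T = 277 K.
Step 2 (adiabatic): W = (P₁V₁ − P₂V₂)/(γ−1) = (7876 − 4125)/0.667 = 5626 J.
W_total = 7157 + 5626 = 12783 J.

W_total ≈ 12800 J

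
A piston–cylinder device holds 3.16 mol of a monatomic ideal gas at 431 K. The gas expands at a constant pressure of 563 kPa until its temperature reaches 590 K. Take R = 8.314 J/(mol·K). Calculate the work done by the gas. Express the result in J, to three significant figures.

Isobaric: W = P ΔV = nR ΔT.
W = (3.16)(8.314)(590 − 431) = 4177 J.

W ≈ 4180 J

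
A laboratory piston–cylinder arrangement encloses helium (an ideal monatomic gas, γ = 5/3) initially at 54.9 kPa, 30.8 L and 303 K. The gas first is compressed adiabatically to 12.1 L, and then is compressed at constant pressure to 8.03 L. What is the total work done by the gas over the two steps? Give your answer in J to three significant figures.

W_total ≈ -3250 J

Step 1 (adiabatic): W = (P₁V₁ − P₂V₂)/(γ−1) = (1691 − 3152)/0.667 = -2192 J.
After step 1: P = 260.5 kPa, V = 12.1 L, T = 564.9 K.
Step 2 (isobaric): W = PΔV = (260.5 kPa)(8.03 − 12.1 L) = -1060 J.
W_total = -2192 − 1060 = -3252 J.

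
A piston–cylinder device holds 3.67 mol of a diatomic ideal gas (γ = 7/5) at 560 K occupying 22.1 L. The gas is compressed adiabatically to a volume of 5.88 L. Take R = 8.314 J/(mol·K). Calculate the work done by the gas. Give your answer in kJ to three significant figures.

W ≈ -29.8 kJ

Adiabatic: TV^(γ−1) = const with γ = 7/5.
T₂ = T₁ (V₁/V₂)^(γ−1) = 560 × (22.1/5.88)^0.4 = 560 × 1.698 = 951 K.
W_by = nCᵥ(T₁ − T₂) = (3.67)(20.79)(560 − 951) = -29828 J.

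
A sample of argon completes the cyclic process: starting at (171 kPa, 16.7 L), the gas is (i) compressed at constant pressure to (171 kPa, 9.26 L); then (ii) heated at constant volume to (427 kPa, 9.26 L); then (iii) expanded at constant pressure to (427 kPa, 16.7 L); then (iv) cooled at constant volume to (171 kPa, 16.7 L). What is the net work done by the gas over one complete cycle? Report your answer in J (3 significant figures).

Constant-volume legs do no work.
W(i) = (171)(9.26 − 16.7) = -1272 J; W(iii) = (427)(16.7 − 9.26) = 3177 J.
W_net = -1272 + 3177 = 1905 J (the clockwise enclosed area).

W_net ≈ 1900 J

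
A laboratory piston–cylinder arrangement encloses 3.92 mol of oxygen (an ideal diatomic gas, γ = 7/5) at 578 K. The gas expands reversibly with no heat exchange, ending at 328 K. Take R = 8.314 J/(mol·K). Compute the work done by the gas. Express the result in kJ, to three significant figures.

Adiabatic ⇒ Q = 0, so W_by = −ΔU = nCᵥ(T₁ − T₂).
Cᵥ = 5R/2 = 20.79 J/(mol·K).
W = (3.92)(20.79)(578 − 328) = 20369 J.

W ≈ 20.4 kJ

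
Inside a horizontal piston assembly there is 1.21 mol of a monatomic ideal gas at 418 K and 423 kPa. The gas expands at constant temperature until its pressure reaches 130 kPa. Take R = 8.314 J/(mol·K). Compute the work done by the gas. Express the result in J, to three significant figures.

Isothermal process: W = nRT ln(V₂/V₁) = nRT ln(P₁/P₂).
W = (1.21)(8.314)(418) × ln(423/130)
  = 4205 × ln(3.254) = 4205 × 1.18
W_by_gas = 4961 J.

W ≈ 4960 J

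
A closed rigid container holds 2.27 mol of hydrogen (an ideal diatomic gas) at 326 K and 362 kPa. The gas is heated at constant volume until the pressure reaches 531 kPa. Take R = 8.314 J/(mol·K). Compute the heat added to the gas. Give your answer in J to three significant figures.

Q ≈ 7180 J

Constant volume ⇒ W = 0, so Q = ΔU = nCᵥΔT with Cᵥ = 5R/2 = 20.79 J/(mol·K).
At constant V, T₂/T₁ = P₂/P₁ ⇒ ΔT = T₁(P₂/P₁ − 1) = 326·(531/362 − 1) = 152.2 K.
ΔU = (2.27)(20.79)(152.2) = 7181 J.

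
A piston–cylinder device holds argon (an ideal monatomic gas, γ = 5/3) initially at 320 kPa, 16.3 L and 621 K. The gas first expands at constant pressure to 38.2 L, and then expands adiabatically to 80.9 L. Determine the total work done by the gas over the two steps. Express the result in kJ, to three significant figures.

Step 1 (isobaric): W = PΔV = (320 kPa)(38.2 − 16.3 L) = 7008 J.
After step 1: P = 320 kPa, V = 38.2 L, T = 1455 K.
Step 2 (adiabatic): W = (P₁V₁ − P₂V₂)/(γ−1) = (12224 − 7412)/0.667 = 7217 J.
W_total = 7008 + 7217 = 14225 J.

W_total ≈ 14.2 kJ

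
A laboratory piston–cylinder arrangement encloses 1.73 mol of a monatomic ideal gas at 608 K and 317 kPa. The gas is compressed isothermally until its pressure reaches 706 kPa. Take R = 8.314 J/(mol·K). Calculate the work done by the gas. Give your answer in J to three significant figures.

W ≈ -7000 J

Isothermal process: W = nRT ln(V₂/V₁) = nRT ln(P₁/P₂).
W = (1.73)(8.314)(608) × ln(317/706)
  = 8745 × ln(0.449) = 8745 × -0.8007
W_by_gas = -7002 J.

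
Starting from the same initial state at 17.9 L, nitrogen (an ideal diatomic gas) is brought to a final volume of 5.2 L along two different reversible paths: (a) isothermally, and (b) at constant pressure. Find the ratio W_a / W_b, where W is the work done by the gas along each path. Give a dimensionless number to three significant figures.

W_a / W_b ≈ 1.74

Path (a) isothermal: W = P₁V₁ ln(V₂/V₁) → W_a/(P₁V₁) = -1.236.
Path (b) isobaric: W = P₁(V₂ − V₁) → W_b/(P₁V₁) = -0.7095.
W_a / W_b = -1.236 / -0.7095 = 1.742.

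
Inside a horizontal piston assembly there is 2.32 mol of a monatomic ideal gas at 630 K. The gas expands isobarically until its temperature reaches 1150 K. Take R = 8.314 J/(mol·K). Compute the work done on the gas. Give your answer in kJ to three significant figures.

W ≈ -10.0 kJ

Isobaric: W = P ΔV = nR ΔT.
W = (2.32)(8.314)(1150 − 630) = 10030 J.
Work on gas = −W_by = -10030 J.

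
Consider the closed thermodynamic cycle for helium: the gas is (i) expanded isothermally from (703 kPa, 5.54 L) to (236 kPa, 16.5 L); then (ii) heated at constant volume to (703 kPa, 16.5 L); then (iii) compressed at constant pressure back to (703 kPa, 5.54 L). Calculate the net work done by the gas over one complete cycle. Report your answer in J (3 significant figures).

Leg (i): W = PᵢVᵢ ln(V_f/Vᵢ) = (3895) ln(16.5/5.54) = 4250 J.
Leg (ii): W = 0.
Leg (iii): W = PΔV = (703)(5.54 − 16.5) = -7705 J.
W_net = 4250 − 7705 = -3454 J.

W_net ≈ -3450 J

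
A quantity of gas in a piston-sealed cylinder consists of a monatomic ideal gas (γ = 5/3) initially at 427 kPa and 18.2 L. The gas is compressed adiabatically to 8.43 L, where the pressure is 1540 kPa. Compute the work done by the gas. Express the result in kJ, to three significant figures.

W ≈ -7.82 kJ

Adiabatic: W = (P₁V₁ − P₂V₂)/(γ − 1) with γ = 5/3.
P₁V₁ = 7771 J, P₂V₂ = 12982 J.
W = (7771 − 12982) / 0.6667 = -7816 J.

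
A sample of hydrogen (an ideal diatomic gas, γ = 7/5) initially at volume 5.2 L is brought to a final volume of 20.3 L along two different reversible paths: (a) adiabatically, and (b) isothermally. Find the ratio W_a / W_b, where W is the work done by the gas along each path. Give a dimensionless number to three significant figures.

W_a / W_b ≈ 0.771

Path (a) adiabatic: W = P₁V₁(1 − (V₁/V₂)^(γ−1))/(γ−1) → W_a/(P₁V₁) = 1.05.
Path (b) isothermal: W = P₁V₁ ln(V₂/V₁) → W_b/(P₁V₁) = 1.362.
W_a / W_b = 1.05 / 1.362 = 0.771.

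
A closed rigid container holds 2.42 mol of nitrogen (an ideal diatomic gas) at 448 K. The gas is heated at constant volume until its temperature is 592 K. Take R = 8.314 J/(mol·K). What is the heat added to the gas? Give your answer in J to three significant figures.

Constant volume ⇒ W = 0, so Q = ΔU = nCᵥΔT with Cᵥ = 5R/2 = 20.79 J/(mol·K).
ΔU = (2.42)(20.79)(592 − 448) = 7243 J.

Q ≈ 7240 J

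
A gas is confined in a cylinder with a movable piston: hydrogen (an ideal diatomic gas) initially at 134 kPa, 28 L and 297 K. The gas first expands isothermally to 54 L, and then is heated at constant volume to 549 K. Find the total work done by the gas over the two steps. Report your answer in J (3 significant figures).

W_total ≈ 2460 J

Step 1 (isothermal): W = P₁V₁ ln(V₂/V₁) = (3752) ln(54/28) = 2464 J.
Step 2 (isochoric): W = 0 (constant volume).
W_total = 2464 + 0 = 2464 J.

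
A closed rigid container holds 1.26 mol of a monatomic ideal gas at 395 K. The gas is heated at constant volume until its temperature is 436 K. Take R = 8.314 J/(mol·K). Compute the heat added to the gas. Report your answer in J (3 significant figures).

Q ≈ 644 J

Constant volume ⇒ W = 0, so Q = ΔU = nCᵥΔT with Cᵥ = 3R/2 = 12.47 J/(mol·K).
ΔU = (1.26)(12.47)(436 − 395) = 644.3 J.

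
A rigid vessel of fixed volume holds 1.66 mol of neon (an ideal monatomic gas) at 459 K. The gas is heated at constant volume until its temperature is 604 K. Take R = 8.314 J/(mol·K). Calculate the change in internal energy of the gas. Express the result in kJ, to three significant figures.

Constant volume ⇒ W = 0, so Q = ΔU = nCᵥΔT with Cᵥ = 3R/2 = 12.47 J/(mol·K).
ΔU = (1.66)(12.47)(604 − 459) = 3002 J.

ΔU ≈ 3.00 kJ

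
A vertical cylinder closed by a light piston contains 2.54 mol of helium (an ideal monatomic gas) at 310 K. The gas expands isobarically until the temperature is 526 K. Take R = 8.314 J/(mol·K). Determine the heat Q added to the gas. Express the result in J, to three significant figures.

Isobaric: W = nRΔT = (2.54)(8.314)(216) = 4561 J.
ΔU = nCᵥΔT with Cᵥ = 3R/2: ΔU = (2.54)(12.47)(216) = 6842 J.
Q = ΔU + W = 6842 + 4561 = 11403 J.

Q ≈ 11400 J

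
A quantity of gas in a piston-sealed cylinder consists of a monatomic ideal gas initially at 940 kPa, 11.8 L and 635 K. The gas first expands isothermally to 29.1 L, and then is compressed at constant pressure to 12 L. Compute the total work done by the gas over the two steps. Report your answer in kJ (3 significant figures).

Step 1 (isothermal): W = P₁V₁ ln(V₂/V₁) = (11092) ln(29.1/11.8) = 10012 J.
After step 1: P = 381.2 kPa, V = 29.1 L, T = 635 K.
Step 2 (isobaric): W = PΔV = (381.2 kPa)(12 − 29.1 L) = -6518 J.
W_total = 10012 − 6518 = 3494 J.

W_total ≈ 3.49 kJ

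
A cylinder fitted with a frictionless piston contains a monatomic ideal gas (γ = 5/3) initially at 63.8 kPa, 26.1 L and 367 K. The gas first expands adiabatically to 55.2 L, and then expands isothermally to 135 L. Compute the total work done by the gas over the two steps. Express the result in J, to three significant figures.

W_total ≈ 1890 J

Step 1 (adiabatic): W = (P₁V₁ − P₂V₂)/(γ−1) = (1665 − 1011)/0.667 = 981.8 J.
After step 1: P = 18.31 kPa, V = 55.2 L, T = 222.7 K.
Step 2 (isothermal): W = P₁V₁ ln(V₂/V₁) = (1011) ln(135/55.2) = 903.8 J.
W_total = 981.8 + 903.8 = 1886 J.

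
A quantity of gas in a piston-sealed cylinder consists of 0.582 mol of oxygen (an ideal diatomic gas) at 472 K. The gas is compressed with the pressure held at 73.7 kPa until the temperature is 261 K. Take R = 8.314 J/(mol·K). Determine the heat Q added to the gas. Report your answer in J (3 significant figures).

Q ≈ -3570 J

Isobaric: W = nRΔT = (0.582)(8.314)(-211) = -1021 J.
ΔU = nCᵥΔT with Cᵥ = 5R/2: ΔU = (0.582)(20.79)(-211) = -2552 J.
Q = ΔU + W = -2552 − 1021 = -3573 J.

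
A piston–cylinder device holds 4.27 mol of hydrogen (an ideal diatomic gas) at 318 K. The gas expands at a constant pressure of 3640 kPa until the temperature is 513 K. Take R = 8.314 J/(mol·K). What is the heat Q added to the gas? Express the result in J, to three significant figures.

Isobaric: W = nRΔT = (4.27)(8.314)(195) = 6923 J.
ΔU = nCᵥΔT with Cᵥ = 5R/2: ΔU = (4.27)(20.79)(195) = 17307 J.
Q = ΔU + W = 17307 + 6923 = 24229 J.

Q ≈ 24200 J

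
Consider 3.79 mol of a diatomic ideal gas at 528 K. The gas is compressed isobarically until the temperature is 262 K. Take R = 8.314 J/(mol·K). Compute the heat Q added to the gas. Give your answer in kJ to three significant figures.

Isobaric: W = nRΔT = (3.79)(8.314)(-266) = -8382 J.
ΔU = nCᵥΔT with Cᵥ = 5R/2: ΔU = (3.79)(20.79)(-266) = -20954 J.
Q = ΔU + W = -20954 − 8382 = -29336 J.

Q ≈ -29.3 kJ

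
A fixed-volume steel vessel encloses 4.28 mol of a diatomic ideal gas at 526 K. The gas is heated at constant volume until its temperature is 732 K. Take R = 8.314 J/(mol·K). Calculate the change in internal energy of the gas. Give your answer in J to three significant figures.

Constant volume ⇒ W = 0, so Q = ΔU = nCᵥΔT with Cᵥ = 5R/2 = 20.79 J/(mol·K).
ΔU = (4.28)(20.79)(732 − 526) = 18326 J.

ΔU ≈ 18300 J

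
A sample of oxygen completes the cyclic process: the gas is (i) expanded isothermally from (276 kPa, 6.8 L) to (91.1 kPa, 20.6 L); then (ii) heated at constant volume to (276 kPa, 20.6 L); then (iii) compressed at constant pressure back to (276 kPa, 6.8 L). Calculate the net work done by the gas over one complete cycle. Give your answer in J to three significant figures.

W_net ≈ -1730 J

Leg (i): W = PᵢVᵢ ln(V_f/Vᵢ) = (1877) ln(20.6/6.8) = 2080 J.
Leg (ii): W = 0.
Leg (iii): W = PΔV = (276)(6.8 − 20.6) = -3809 J.
W_net = 2080 − 3809 = -1729 J.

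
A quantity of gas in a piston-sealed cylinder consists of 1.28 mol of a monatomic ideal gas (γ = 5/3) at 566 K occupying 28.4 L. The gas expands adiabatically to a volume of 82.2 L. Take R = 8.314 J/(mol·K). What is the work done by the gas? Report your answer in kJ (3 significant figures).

Adiabatic: TV^(γ−1) = const with γ = 5/3.
T₂ = T₁ (V₁/V₂)^(γ−1) = 566 × (28.4/82.2)^0.667 = 566 × 0.4924 = 278.7 K.
W_by = nCᵥ(T₁ − T₂) = (1.28)(12.47)(566 − 278.7) = 4586 J.

W ≈ 4.59 kJ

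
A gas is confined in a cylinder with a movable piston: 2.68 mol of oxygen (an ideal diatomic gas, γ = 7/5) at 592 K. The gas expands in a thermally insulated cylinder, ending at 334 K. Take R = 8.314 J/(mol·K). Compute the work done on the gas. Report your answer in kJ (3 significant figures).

W ≈ -14.4 kJ

Adiabatic ⇒ Q = 0, so W_by = −ΔU = nCᵥ(T₁ − T₂).
Cᵥ = 5R/2 = 20.79 J/(mol·K).
W = (2.68)(20.79)(592 − 334) = 14372 J.
Work on gas = −W_by = -14372 J.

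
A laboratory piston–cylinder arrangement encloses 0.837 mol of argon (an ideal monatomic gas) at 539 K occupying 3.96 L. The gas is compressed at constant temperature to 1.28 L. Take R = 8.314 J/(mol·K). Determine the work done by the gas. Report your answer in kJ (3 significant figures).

Isothermal: W = nRT ln(V₂/V₁).
W = (0.837)(8.314)(539) × ln(1.28/3.96)
  = 3751 × -1.129
W_by_gas = -4236 J.

W ≈ -4.24 kJ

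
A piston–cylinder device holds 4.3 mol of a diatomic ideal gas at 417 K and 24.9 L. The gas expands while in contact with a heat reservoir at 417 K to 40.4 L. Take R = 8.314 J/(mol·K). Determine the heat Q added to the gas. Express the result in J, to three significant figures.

Isothermal ⇒ ΔU = 0, so Q = W = nRT ln(V₂/V₁).
Q = (4.3)(8.314)(417) ln(40.4/24.9) = 14908 × 0.484 = 7215 J.

Q ≈ 7210 J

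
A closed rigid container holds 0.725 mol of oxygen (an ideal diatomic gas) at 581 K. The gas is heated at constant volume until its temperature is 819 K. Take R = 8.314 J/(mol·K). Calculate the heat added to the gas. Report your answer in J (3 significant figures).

Q ≈ 3590 J

Constant volume ⇒ W = 0, so Q = ΔU = nCᵥΔT with Cᵥ = 5R/2 = 20.79 J/(mol·K).
ΔU = (0.725)(20.79)(819 − 581) = 3586 J.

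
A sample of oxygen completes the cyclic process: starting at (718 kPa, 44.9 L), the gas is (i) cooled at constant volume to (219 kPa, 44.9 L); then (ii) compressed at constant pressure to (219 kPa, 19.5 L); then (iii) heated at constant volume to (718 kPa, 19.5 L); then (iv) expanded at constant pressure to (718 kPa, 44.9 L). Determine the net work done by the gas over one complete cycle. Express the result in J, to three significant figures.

W_net ≈ 12700 J

Constant-volume legs do no work.
W(ii) = (219)(19.5 − 44.9) = -5563 J; W(iv) = (718)(44.9 − 19.5) = 18237 J.
W_net = -5563 + 18237 = 12675 J (the clockwise enclosed area).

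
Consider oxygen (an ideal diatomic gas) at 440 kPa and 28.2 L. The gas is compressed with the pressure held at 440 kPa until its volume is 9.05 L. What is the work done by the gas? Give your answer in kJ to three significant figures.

W ≈ -8.43 kJ

Isobaric: W = P ΔV.
W = (440 kPa)(9.05 − 28.2 L) = (440)(-19.15) = -8426 J.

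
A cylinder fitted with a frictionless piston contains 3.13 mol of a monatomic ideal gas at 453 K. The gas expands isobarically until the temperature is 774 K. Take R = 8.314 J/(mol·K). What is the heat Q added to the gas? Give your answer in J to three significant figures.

Isobaric: W = nRΔT = (3.13)(8.314)(321) = 8353 J.
ΔU = nCᵥΔT with Cᵥ = 3R/2: ΔU = (3.13)(12.47)(321) = 12530 J.
Q = ΔU + W = 12530 + 8353 = 20883 J.

Q ≈ 20900 J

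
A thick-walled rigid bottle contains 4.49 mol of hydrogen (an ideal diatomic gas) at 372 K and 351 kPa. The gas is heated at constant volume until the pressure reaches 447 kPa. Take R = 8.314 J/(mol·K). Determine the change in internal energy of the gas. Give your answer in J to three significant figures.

Constant volume ⇒ W = 0, so Q = ΔU = nCᵥΔT with Cᵥ = 5R/2 = 20.79 J/(mol·K).
At constant V, T₂/T₁ = P₂/P₁ ⇒ ΔT = T₁(P₂/P₁ − 1) = 372·(447/351 − 1) = 101.7 K.
ΔU = (4.49)(20.79)(101.7) = 9495 J.

ΔU ≈ 9500 J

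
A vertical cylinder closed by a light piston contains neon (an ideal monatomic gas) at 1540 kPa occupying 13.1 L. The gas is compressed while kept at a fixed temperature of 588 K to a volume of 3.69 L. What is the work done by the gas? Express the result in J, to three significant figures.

W ≈ -25600 J

Isothermal: W = nRT ln(V₂/V₁) = P₁V₁ ln(V₂/V₁).
P₁V₁ = (1540 kPa)(13.1 L) = 20174 J.
W = 20174 × ln(3.69/13.1) = 20174 × -1.267
W_by_gas = -25560 J.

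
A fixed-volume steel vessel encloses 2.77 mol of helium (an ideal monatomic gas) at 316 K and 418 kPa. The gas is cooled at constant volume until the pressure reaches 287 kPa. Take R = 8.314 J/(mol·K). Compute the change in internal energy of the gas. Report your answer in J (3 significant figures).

Constant volume ⇒ W = 0, so Q = ΔU = nCᵥΔT with Cᵥ = 3R/2 = 12.47 J/(mol·K).
At constant V, T₂/T₁ = P₂/P₁ ⇒ ΔT = T₁(P₂/P₁ − 1) = 316·(287/418 − 1) = -99.03 K.
ΔU = (2.77)(12.47)(-99.03) = -3421 J.

ΔU ≈ -3420 J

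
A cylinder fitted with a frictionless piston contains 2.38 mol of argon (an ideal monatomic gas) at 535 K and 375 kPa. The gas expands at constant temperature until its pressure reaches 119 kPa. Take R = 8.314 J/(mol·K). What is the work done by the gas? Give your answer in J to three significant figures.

W ≈ 12200 J

Isothermal process: W = nRT ln(V₂/V₁) = nRT ln(P₁/P₂).
W = (2.38)(8.314)(535) × ln(375/119)
  = 10586 × ln(3.151) = 10586 × 1.148
W_by_gas = 12151 J.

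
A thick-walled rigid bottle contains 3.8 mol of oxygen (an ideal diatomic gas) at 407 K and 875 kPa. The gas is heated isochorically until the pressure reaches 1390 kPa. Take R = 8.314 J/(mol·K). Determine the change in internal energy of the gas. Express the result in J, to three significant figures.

Constant volume ⇒ W = 0, so Q = ΔU = nCᵥΔT with Cᵥ = 5R/2 = 20.79 J/(mol·K).
At constant V, T₂/T₁ = P₂/P₁ ⇒ ΔT = T₁(P₂/P₁ − 1) = 407·(1390/875 − 1) = 239.5 K.
ΔU = (3.8)(20.79)(239.5) = 18920 J.

ΔU ≈ 18900 J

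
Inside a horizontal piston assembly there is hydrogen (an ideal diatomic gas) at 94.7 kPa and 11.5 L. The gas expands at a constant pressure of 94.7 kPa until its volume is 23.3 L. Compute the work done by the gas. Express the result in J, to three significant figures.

Isobaric: W = P ΔV.
W = (94.7 kPa)(23.3 − 11.5 L) = (94.7)(11.8) = 1117 J.

W ≈ 1120 J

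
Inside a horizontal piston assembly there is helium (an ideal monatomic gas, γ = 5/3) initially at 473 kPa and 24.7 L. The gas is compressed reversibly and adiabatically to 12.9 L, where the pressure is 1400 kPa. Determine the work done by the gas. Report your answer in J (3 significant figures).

W ≈ -9570 J

Adiabatic: W = (P₁V₁ − P₂V₂)/(γ − 1) with γ = 5/3.
P₁V₁ = 11683 J, P₂V₂ = 18060 J.
W = (11683 − 18060) / 0.6667 = -9565 J.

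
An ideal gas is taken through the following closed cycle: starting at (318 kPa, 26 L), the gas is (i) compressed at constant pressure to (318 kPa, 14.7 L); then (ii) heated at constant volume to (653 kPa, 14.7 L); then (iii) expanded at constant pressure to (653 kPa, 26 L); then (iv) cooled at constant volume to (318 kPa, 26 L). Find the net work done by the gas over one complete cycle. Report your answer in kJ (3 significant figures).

Constant-volume legs do no work.
W(i) = (318)(14.7 − 26) = -3593 J; W(iii) = (653)(26 − 14.7) = 7379 J.
W_net = -3593 + 7379 = 3786 J (the clockwise enclosed area).

W_net ≈ 3.79 kJ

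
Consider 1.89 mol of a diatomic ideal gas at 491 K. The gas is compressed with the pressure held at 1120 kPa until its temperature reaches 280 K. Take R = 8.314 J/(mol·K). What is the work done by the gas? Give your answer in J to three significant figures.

W ≈ -3320 J

Isobaric: W = P ΔV = nR ΔT.
W = (1.89)(8.314)(280 − 491) = -3316 J.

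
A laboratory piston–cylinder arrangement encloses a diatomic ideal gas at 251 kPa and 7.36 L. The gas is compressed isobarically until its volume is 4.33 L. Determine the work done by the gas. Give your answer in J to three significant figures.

W ≈ -761 J

Isobaric: W = P ΔV.
W = (251 kPa)(4.33 − 7.36 L) = (251)(-3.03) = -760.5 J.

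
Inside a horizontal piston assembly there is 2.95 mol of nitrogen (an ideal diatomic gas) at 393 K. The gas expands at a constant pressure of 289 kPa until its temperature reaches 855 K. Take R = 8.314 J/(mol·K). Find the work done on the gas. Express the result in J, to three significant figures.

Isobaric: W = P ΔV = nR ΔT.
W = (2.95)(8.314)(855 − 393) = 11331 J.
Work on gas = −W_by = -11331 J.

W ≈ -11300 J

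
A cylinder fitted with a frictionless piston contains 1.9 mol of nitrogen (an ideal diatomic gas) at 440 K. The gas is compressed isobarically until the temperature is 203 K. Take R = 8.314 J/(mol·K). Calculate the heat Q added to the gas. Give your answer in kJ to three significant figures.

Q ≈ -13.1 kJ

Isobaric: W = nRΔT = (1.9)(8.314)(-237) = -3744 J.
ΔU = nCᵥΔT with Cᵥ = 5R/2: ΔU = (1.9)(20.79)(-237) = -9359 J.
Q = ΔU + W = -9359 − 3744 = -13103 J.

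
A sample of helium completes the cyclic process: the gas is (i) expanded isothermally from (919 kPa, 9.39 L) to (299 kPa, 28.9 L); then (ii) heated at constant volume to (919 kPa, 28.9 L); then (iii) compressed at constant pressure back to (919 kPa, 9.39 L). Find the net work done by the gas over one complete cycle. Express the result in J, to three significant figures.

Leg (i): W = PᵢVᵢ ln(V_f/Vᵢ) = (8629) ln(28.9/9.39) = 9701 J.
Leg (ii): W = 0.
Leg (iii): W = PΔV = (919)(9.39 − 28.9) = -17930 J.
W_net = 9701 − 17930 = -8229 J.

W_net ≈ -8230 J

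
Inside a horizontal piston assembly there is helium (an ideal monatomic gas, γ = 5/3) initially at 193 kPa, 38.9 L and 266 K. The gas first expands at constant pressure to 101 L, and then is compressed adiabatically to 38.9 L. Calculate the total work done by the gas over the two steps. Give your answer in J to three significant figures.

W_total ≈ -14000 J

Step 1 (isobaric): W = PΔV = (193 kPa)(101 − 38.9 L) = 11985 J.
After step 1: P = 193 kPa, V = 101 L, T = 690.6 K.
Step 2 (adiabatic): W = (P₁V₁ − P₂V₂)/(γ−1) = (19493 − 36824)/0.667 = -25996 J.
W_total = 11985 − 25996 = -14011 J.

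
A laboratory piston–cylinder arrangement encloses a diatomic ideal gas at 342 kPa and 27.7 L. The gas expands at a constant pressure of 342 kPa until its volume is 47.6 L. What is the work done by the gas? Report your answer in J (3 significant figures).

Isobaric: W = P ΔV.
W = (342 kPa)(47.6 − 27.7 L) = (342)(19.9) = 6806 J.

W ≈ 6810 J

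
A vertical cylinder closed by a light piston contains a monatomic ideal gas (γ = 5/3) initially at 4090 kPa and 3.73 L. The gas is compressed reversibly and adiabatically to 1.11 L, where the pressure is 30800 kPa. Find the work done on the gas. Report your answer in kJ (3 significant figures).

Adiabatic: W = (P₁V₁ − P₂V₂)/(γ − 1) with γ = 5/3.
P₁V₁ = 15256 J, P₂V₂ = 34188 J.
W = (15256 − 34188) / 0.6667 = -28398 J.
Work on gas = −W_by = 28398 J.

W ≈ 28.4 kJ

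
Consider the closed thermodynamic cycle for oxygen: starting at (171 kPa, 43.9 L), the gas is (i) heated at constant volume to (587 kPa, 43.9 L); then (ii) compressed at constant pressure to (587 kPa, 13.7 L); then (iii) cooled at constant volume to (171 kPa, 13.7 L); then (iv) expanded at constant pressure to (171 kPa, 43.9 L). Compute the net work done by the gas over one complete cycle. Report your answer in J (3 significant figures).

W_net ≈ -12600 J

Constant-volume legs do no work.
W(ii) = (587)(13.7 − 43.9) = -17727 J; W(iv) = (171)(43.9 − 13.7) = 5164 J.
W_net = -17727 + 5164 = -12563 J (the counter-clockwise enclosed area).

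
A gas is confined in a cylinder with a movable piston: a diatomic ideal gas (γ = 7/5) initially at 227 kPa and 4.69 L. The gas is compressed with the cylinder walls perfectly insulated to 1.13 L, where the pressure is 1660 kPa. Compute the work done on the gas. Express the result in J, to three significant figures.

Adiabatic: W = (P₁V₁ − P₂V₂)/(γ − 1) with γ = 7/5.
P₁V₁ = 1065 J, P₂V₂ = 1876 J.
W = (1065 − 1876) / 0.4 = -2028 J.
Work on gas = −W_by = 2028 J.

W ≈ 2030 J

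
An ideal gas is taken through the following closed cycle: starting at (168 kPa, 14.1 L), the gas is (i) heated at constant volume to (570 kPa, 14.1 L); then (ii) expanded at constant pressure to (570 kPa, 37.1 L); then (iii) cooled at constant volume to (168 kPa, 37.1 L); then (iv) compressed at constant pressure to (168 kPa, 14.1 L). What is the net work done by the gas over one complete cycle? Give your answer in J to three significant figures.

Constant-volume legs do no work.
W(ii) = (570)(37.1 − 14.1) = 13110 J; W(iv) = (168)(14.1 − 37.1) = -3864 J.
W_net = 13110 − 3864 = 9246 J (the clockwise enclosed area).

W_net ≈ 9250 J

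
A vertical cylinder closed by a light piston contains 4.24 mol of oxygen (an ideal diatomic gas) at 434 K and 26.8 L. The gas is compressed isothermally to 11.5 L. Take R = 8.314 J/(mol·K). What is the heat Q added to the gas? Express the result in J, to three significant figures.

Isothermal ⇒ ΔU = 0, so Q = W = nRT ln(V₂/V₁).
Q = (4.24)(8.314)(434) ln(11.5/26.8) = 15299 × -0.8461 = -12944 J.

Q ≈ -12900 J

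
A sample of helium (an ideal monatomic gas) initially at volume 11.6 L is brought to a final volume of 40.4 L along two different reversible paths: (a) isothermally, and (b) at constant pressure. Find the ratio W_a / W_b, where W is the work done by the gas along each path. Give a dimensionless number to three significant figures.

Path (a) isothermal: W = P₁V₁ ln(V₂/V₁) → W_a/(P₁V₁) = 1.248.
Path (b) isobaric: W = P₁(V₂ − V₁) → W_b/(P₁V₁) = 2.483.
W_a / W_b = 1.248 / 2.483 = 0.5026.

W_a / W_b ≈ 0.503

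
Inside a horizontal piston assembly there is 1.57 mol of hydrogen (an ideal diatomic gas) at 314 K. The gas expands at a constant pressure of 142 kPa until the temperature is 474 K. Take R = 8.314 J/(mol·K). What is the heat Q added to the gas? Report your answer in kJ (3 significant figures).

Q ≈ 7.31 kJ

Isobaric: W = nRΔT = (1.57)(8.314)(160) = 2088 J.
ΔU = nCᵥΔT with Cᵥ = 5R/2: ΔU = (1.57)(20.79)(160) = 5221 J.
Q = ΔU + W = 5221 + 2088 = 7310 J.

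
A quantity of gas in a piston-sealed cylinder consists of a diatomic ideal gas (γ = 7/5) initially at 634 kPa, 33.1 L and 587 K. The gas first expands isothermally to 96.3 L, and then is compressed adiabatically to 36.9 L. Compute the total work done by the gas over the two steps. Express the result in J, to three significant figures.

Step 1 (isothermal): W = P₁V₁ ln(V₂/V₁) = (20985) ln(96.3/33.1) = 22411 J.
After step 1: P = 217.9 kPa, V = 96.3 L, T = 587 K.
Step 2 (adiabatic): W = (P₁V₁ − P₂V₂)/(γ−1) = (20985 − 30800)/0.4 = -24538 J.
W_total = 22411 − 24538 = -2127 J.

W_total ≈ -2130 J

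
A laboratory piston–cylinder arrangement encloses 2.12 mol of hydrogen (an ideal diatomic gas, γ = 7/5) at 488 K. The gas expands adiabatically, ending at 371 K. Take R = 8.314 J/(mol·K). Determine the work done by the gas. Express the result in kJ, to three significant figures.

Adiabatic ⇒ Q = 0, so W_by = −ΔU = nCᵥ(T₁ − T₂).
Cᵥ = 5R/2 = 20.79 J/(mol·K).
W = (2.12)(20.79)(488 − 371) = 5156 J.

W ≈ 5.16 kJ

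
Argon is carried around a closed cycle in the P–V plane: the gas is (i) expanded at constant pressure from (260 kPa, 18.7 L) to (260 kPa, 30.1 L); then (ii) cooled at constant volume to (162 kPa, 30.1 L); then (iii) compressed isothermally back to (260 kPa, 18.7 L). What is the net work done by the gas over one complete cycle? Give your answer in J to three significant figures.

W_net ≈ 643 J

Leg (i): W = PΔV = (260)(30.1 − 18.7) = 2964 J.
Leg (ii): W = 0.
Leg (iii): W = PᵢVᵢ ln(V_f/Vᵢ) = (4876) ln(18.7/30.1) = -2321 J.
W_net = 2964 − 2321 = 642.9 J.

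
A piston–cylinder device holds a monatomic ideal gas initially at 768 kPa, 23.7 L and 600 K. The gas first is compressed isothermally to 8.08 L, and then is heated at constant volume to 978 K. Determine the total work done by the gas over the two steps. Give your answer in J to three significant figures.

Step 1 (isothermal): W = P₁V₁ ln(V₂/V₁) = (18202) ln(8.08/23.7) = -19586 J.
Step 2 (isochoric): W = 0 (constant volume).
W_total = -19586 + 0 = -19586 J.

W_total ≈ -19600 J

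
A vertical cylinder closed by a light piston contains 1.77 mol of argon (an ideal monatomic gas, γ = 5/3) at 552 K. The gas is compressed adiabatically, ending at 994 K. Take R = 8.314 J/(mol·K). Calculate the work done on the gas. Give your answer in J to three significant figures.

Adiabatic ⇒ Q = 0, so W_by = −ΔU = nCᵥ(T₁ − T₂).
Cᵥ = 3R/2 = 12.47 J/(mol·K).
W = (1.77)(12.47)(552 − 994) = -9757 J.
Work on gas = −W_by = 9757 J.

W ≈ 9760 J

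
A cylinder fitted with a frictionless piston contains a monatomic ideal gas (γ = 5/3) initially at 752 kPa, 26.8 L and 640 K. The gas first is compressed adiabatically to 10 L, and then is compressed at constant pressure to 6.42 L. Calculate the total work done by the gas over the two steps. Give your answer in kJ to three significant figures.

W_total ≈ -42.0 kJ

Step 1 (adiabatic): W = (P₁V₁ − P₂V₂)/(γ−1) = (20154 − 38884)/0.667 = -28096 J.
After step 1: P = 3888 kPa, V = 10 L, T = 1235 K.
Step 2 (isobaric): W = PΔV = (3888 kPa)(6.42 − 10 L) = -13921 J.
W_total = -28096 − 13921 = -42017 J.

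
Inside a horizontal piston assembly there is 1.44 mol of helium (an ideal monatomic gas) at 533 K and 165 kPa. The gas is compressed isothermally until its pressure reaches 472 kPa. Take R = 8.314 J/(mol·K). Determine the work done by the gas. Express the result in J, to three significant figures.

Isothermal process: W = nRT ln(V₂/V₁) = nRT ln(P₁/P₂).
W = (1.44)(8.314)(533) × ln(165/472)
  = 6381 × ln(0.3496) = 6381 × -1.051
W_by_gas = -6707 J.

W ≈ -6710 J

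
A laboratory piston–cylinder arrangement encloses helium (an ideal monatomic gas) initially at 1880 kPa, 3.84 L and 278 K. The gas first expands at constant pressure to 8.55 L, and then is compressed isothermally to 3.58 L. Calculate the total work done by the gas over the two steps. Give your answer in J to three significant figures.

Step 1 (isobaric): W = PΔV = (1880 kPa)(8.55 − 3.84 L) = 8855 J.
After step 1: P = 1880 kPa, V = 8.55 L, T = 619 K.
Step 2 (isothermal): W = P₁V₁ ln(V₂/V₁) = (16074) ln(3.58/8.55) = -13994 J.
W_total = 8855 − 13994 = -5139 J.

W_total ≈ -5140 J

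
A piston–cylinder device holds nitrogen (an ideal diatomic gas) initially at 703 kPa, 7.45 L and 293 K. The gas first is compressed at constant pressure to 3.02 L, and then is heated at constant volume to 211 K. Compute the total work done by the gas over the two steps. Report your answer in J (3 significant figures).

Step 1 (isobaric): W = PΔV = (703 kPa)(3.02 − 7.45 L) = -3114 J.
Step 2 (isochoric): W = 0 (constant volume).
W_total = -3114 + 0 = -3114 J.

W_total ≈ -3110 J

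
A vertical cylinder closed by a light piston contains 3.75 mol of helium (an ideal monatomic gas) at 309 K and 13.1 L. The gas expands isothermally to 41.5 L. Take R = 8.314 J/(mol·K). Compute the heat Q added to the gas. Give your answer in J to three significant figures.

Isothermal ⇒ ΔU = 0, so Q = W = nRT ln(V₂/V₁).
Q = (3.75)(8.314)(309) ln(41.5/13.1) = 9634 × 1.153 = 11109 J.

Q ≈ 11100 J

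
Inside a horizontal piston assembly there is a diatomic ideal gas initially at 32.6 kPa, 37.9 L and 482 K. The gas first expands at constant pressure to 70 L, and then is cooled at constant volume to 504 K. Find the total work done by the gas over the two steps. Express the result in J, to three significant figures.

W_total ≈ 1050 J

Step 1 (isobaric): W = PΔV = (32.6 kPa)(70 − 37.9 L) = 1046 J.
Step 2 (isochoric): W = 0 (constant volume).
W_total = 1046 + 0 = 1046 J.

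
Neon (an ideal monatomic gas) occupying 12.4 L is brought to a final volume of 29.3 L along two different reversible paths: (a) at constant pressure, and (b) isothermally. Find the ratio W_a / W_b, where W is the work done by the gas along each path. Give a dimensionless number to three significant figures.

Path (a) isobaric: W = P₁(V₂ − V₁) → W_a/(P₁V₁) = 1.363.
Path (b) isothermal: W = P₁V₁ ln(V₂/V₁) → W_b/(P₁V₁) = 0.8599.
W_a / W_b = 1.363 / 0.8599 = 1.585.

W_a / W_b ≈ 1.58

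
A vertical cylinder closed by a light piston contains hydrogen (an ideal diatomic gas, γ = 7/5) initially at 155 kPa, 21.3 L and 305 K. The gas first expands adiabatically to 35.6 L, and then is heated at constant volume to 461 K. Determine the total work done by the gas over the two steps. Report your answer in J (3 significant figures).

Step 1 (adiabatic): W = (P₁V₁ − P₂V₂)/(γ−1) = (3302 − 2688)/0.4 = 1533 J.
Step 2 (isochoric): W = 0 (constant volume).
W_total = 1533 + 0 = 1533 J.

W_total ≈ 1530 J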